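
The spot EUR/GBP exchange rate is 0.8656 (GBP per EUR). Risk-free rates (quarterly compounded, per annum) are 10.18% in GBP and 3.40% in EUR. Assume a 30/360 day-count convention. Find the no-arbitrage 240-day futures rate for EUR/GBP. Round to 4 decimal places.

0.9049

By covered interest parity, F = S · (1+r_GBP/4)^(4T) / (1+r_EUR/4)^(4T)
= 0.8656 × 1.069314 / 1.022828 = 0.8656 × 1.045449
F = 0.9049 GBP per EUR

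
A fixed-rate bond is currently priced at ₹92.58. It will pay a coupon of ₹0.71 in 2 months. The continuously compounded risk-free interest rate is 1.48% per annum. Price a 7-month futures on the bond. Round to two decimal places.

PV(coupons) I = 0.71·e^(−0.0148·2/12)
I = 0.7083
F = (S − I)·e^(rT) = (92.58 − 0.7083) · e^(0.0148·7/12)
= 91.8717 · e^0.008633 = 91.8717 × 1.008670 = ₹92.67

₹92.67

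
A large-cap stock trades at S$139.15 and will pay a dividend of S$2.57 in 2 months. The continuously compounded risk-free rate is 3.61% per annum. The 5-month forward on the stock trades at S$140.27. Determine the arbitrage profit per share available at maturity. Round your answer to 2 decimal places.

S$1.60 per share

PV(dividends) I = 2.57·e^(−0.0361·2/12) = 2.5546
Fair forward F* = (S − I)·e^(rT) = (139.15 − 2.5546)·e^0.015042 = 136.5954 × 1.015156 = 138.6656
Market S$140.27 > fair 138.6656: forward overpriced → cash-and-carry (borrow at r, buy the stock and collect the dividends, short the forward).
Profit at T = |F_mkt − F*| = |140.27 − 138.6656| = S$1.60 per share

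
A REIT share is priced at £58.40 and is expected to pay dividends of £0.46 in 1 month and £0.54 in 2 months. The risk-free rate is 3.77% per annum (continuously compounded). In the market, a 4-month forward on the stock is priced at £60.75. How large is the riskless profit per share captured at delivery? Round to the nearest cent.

PV(dividends) I = 0.46·e^(−0.0377·1/12) + 0.54·e^(−0.0377·2/12) = 0.9952
Fair forward F* = (S − I)·e^(rT) = (58.40 − 0.9952)·e^0.012567 = 57.4048 × 1.012646 = 58.1307
Market £60.75 > fair 58.1307: forward overpriced → cash-and-carry (borrow at r, buy the stock and collect the dividends, short the forward).
Profit at T = |F_mkt − F*| = |60.75 − 58.1307| = £2.62 per share

£2.62 per share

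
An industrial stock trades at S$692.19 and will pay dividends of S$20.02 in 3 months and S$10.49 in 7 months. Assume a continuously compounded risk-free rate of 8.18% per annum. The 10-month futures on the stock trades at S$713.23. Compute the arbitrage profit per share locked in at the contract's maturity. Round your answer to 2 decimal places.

PV(dividends) I = 20.02·e^(−0.0818·3/12) + 10.49·e^(−0.0818·7/12) = 29.6160
Fair futures F* = (S − I)·e^(rT) = (692.19 − 29.6160)·e^0.068167 = 662.5740 × 1.070544 = 709.3146
Market S$713.23 > fair 709.3146: forward overpriced → cash-and-carry (borrow at r, buy the stock and collect the dividends, short the forward).
Profit at T = |F_mkt − F*| = |713.23 − 709.3146| = S$3.92 per share

S$3.92 per share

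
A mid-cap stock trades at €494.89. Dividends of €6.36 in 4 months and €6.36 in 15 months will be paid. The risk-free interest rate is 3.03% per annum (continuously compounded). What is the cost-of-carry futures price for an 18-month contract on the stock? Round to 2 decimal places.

PV(dividends) I = 6.36·e^(−0.0303·4/12) + 6.36·e^(−0.0303·15/12)
I = 6.2961 + 6.1236 = 12.4197
F = (S − I)·e^(rT) = (494.89 − 12.4197) · e^(0.0303·18/12)
= 482.4703 · e^0.045450 = 482.4703 × 1.046499 = €504.90

€504.90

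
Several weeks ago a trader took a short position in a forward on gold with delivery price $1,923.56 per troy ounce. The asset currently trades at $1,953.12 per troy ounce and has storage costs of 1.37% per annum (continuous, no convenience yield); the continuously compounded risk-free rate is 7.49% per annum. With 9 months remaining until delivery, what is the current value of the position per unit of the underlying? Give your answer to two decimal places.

-$154.81 per troy ounce

Current fair forward for the remaining 9 months: F = S·e^((r + u)·T), (r + u) = 0.0749 + 0.0137 = 0.0886
F = 1953.12 · e^(0.0886 × 9/12) = 1953.12 × 1.06870753 = 2087.3141
Value of long forward = (F − K)·e^(−rT) = (2087.3141 − 1923.56) · e^(−0.0749·9/12)
= 163.7541 × 0.94537368 = 154.81
Short position value = −(long value) = -$154.81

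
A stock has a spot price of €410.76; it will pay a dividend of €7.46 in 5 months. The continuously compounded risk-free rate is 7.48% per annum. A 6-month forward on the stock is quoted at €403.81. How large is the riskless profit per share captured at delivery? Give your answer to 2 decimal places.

PV(dividends) I = 7.46·e^(−0.0748·5/12) = 7.2311
Fair forward F* = (S − I)·e^(rT) = (410.76 − 7.2311)·e^0.037400 = 403.5289 × 1.038108 = 418.9066
Market €403.81 < fair 418.9066: forward underpriced → reverse cash-and-carry (short the stock, invest proceeds at r, pay the dividends, go long the forward).
Profit at T = |F_mkt − F*| = |403.81 − 418.9066| = €15.10 per share

€15.10 per share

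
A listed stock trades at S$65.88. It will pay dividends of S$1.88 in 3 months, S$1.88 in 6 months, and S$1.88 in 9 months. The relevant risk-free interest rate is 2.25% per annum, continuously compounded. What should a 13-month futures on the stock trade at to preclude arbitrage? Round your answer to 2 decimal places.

PV(dividends) I = 1.88·e^(−0.0225·3/12) + 1.88·e^(−0.0225·6/12) + 1.88·e^(−0.0225·9/12)
I = 1.8695 + 1.8590 + 1.8485 = 5.5770
F = (S − I)·e^(rT) = (65.88 − 5.5770) · e^(0.0225·13/12)
= 60.3030 · e^0.024375 = 60.3030 × 1.024674 = S$61.79

S$61.79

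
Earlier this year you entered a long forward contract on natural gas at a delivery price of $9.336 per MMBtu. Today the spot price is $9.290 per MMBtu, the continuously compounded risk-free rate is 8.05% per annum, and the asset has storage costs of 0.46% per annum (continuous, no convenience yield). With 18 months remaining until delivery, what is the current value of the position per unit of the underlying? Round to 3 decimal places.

Current fair forward for the remaining 18 months: F = S·e^((r + u)·T), (r + u) = 0.0805 + 0.0046 = 0.0851
F = 9.290 · e^(0.0851 × 18/12) = 9.290 × 1.136155 = 10.5549
Value of long forward = (F − K)·e^(−rT) = (10.5549 − 9.336) · e^(−0.0805·18/12)
= 1.2189 × 0.886255 = 1.080

$1.080 per MMBtu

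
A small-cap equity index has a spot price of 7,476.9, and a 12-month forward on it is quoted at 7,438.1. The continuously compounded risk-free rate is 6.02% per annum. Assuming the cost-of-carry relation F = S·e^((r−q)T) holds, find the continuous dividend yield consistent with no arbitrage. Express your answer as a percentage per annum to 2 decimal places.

6.54%

From F = S·e^((r−q)T): (r − q) = ln(F/S)/T
ln(7438.1/7476.9) = ln(0.994811) = -0.005203
(r − q) = -0.005203 / (12/12) = -0.005203
q = r − ln(F/S)/T = 0.0602 + 0.005203 = 0.065403
q = 6.54%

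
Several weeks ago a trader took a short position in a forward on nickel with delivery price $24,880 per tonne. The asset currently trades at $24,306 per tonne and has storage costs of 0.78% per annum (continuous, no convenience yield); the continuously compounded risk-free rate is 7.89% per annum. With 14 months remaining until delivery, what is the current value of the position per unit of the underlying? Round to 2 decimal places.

Current fair forward for the remaining 14 months: F = S·e^((r + u)·T), (r + u) = 0.0789 + 0.0078 = 0.0867
F = 24306 · e^(0.0867 × 14/12) = 24306 × 1.10644260 = 26893.1938
Value of long forward = (F − K)·e^(−rT) = (26893.1938 − 24880) · e^(−0.0789·14/12)
= 2013.1938 × 0.91205955 = 1836.15
Short position value = −(long value) = -$1836.15

-$1836.15 per tonne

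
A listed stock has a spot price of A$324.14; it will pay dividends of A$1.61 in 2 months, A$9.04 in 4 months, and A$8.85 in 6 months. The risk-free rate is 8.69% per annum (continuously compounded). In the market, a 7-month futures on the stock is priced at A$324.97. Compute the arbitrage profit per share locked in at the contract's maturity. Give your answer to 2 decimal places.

PV(dividends) I = 1.61·e^(−0.0869·2/12) + 9.04·e^(−0.0869·4/12) + 8.85·e^(−0.0869·6/12) = 18.8424
Fair futures F* = (S − I)·e^(rT) = (324.14 − 18.8424)·e^0.050692 = 305.2976 × 1.051999 = 321.1728
Market A$324.97 > fair 321.1728: forward overpriced → cash-and-carry (borrow at r, buy the stock and collect the dividends, short the forward).
Profit at T = |F_mkt − F*| = |324.97 − 321.1728| = A$3.80 per share

A$3.80 per share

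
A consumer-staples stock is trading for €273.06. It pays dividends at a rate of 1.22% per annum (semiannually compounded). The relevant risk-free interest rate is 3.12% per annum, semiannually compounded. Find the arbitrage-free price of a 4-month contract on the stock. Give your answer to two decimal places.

€274.78

F = S · (1+r/2)^(2T) / (1+q/2)^(2T)
= 273.06 × 1.010373 / 1.004063 = 273.06 × 1.006284
F = €274.78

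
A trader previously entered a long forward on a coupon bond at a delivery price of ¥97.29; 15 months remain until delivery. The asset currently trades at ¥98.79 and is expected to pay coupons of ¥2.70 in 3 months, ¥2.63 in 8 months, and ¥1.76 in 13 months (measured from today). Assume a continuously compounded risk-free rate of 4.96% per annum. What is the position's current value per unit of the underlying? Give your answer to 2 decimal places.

¥0.47

PV(remaining coupons) I = 2.70·e^(−0.0496·3/12) + 2.63·e^(−0.0496·8/12) + 1.76·e^(−0.0496·13/12) = 6.8791
Current forward F = (S − I)·e^(rT) = (98.79 − 6.8791)·e^(0.0496·15/12) = 91.9109 × 1.063962 = 97.7897
Value (long) = (F − K)·e^(−rT) = (97.7897 − 97.29) × 0.939883 = 0.4697
Value = ¥0.47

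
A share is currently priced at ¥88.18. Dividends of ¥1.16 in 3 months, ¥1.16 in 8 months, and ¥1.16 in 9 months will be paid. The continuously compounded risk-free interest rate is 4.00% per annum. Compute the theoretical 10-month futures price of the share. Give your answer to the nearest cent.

PV(dividends) I = 1.16·e^(−0.0400·3/12) + 1.16·e^(−0.0400·8/12) + 1.16·e^(−0.0400·9/12)
I = 1.1485 + 1.1295 + 1.1257 = 3.4037
F = (S − I)·e^(rT) = (88.18 − 3.4037) · e^(0.0400·10/12)
= 84.7763 · e^0.033333 = 84.7763 × 1.033895 = ¥87.65

¥87.65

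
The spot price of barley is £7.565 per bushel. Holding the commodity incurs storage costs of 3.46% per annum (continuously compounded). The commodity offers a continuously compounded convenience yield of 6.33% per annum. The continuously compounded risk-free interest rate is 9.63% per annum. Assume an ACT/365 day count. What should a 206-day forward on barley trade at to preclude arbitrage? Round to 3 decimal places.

£7.859 per bushel

Net carry = r + u − y = 0.0963 + 0.0346 − 0.0633 = 0.0676
F = S·e^((r+u−y)T) = 7.565 · e^(0.0676 × 206/365) = 7.565 · e^0.038152
= 7.565 × 1.038889 = £7.859 per bushel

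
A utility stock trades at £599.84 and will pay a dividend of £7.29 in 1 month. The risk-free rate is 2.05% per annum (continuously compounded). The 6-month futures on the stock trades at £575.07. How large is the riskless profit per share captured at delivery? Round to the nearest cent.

PV(dividends) I = 7.29·e^(−0.0205·1/12) = 7.2776
Fair futures F* = (S − I)·e^(rT) = (599.84 − 7.2776)·e^0.010250 = 592.5624 × 1.010303 = 598.6676
Market £575.07 < fair 598.6676: forward underpriced → reverse cash-and-carry (short the stock, invest proceeds at r, pay the dividends, go long the forward).
Profit at T = |F_mkt − F*| = |575.07 − 598.6676| = £23.60 per share

£23.60 per share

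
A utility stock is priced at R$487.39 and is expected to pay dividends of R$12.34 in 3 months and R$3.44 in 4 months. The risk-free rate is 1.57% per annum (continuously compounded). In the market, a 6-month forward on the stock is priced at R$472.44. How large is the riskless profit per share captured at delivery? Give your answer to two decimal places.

R$2.95 per share

PV(dividends) I = 12.34·e^(−0.0157·3/12) + 3.44·e^(−0.0157·4/12) = 15.7137
Fair forward F* = (S − I)·e^(rT) = (487.39 − 15.7137)·e^0.007850 = 471.6763 × 1.007881 = 475.3936
Market R$472.44 < fair 475.3936: forward underpriced → reverse cash-and-carry (short the stock, invest proceeds at r, pay the dividends, go long the forward).
Profit at T = |F_mkt − F*| = |472.44 − 475.3936| = R$2.95 per share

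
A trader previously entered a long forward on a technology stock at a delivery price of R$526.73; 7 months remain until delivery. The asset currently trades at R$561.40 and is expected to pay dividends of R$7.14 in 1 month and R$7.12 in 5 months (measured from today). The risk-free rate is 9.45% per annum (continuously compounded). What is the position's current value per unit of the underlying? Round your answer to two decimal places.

PV(remaining dividends) I = 7.14·e^(−0.0945·1/12) + 7.12·e^(−0.0945·5/12) = 13.9291
Current forward F = (S − I)·e^(rT) = (561.40 − 13.9291)·e^(0.0945·7/12) = 547.4709 × 1.056673 = 578.4977
Value (long) = (F − K)·e^(−rT) = (578.4977 − 526.73) × 0.946367 = 48.9912
Value = R$48.99

R$48.99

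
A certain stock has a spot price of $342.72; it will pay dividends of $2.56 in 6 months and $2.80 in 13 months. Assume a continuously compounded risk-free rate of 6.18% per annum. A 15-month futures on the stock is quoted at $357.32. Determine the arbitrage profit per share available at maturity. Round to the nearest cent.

$7.41 per share

PV(dividends) I = 2.56·e^(−0.0618·6/12) + 2.80·e^(−0.0618·13/12) = 5.1008
Fair futures F* = (S − I)·e^(rT) = (342.72 − 5.1008)·e^0.077250 = 337.6192 × 1.080312 = 364.7341
Market $357.32 < fair 364.7341: forward underpriced → reverse cash-and-carry (short the stock, invest proceeds at r, pay the dividends, go long the forward).
Profit at T = |F_mkt − F*| = |357.32 − 364.7341| = $7.41 per share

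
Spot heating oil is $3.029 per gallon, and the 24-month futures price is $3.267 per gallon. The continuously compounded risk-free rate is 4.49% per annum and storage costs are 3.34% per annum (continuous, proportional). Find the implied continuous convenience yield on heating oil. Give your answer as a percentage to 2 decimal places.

F = S·e^((r+u−y)T) ⇒ (r+u−y) = ln(F/S)/T
ln(3.267/3.029) = 0.075640; /T ⇒ 0.037820
y = r + u − ln(F/S)/T = 0.0449 + 0.0334 − 0.037820 = 0.040480
y = 4.05%

4.05%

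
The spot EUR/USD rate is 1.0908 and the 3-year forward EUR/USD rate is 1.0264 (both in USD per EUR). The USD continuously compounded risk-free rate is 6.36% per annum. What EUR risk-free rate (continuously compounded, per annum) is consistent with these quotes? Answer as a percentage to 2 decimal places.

8.39%

F = S·e^((r_USD − r_EUR)T) ⇒ r_EUR = r_USD − ln(F/S)/T
ln(1.0264/1.0908) = -0.060854; /(3) = -0.020285
r_EUR = 0.0636 + 0.020285 = 0.083885
r_EUR = 8.39%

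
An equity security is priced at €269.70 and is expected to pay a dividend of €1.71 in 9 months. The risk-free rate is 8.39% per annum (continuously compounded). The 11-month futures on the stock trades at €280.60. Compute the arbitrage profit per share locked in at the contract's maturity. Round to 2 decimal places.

PV(dividends) I = 1.71·e^(−0.0839·9/12) = 1.6057
Fair futures F* = (S − I)·e^(rT) = (269.70 − 1.6057)·e^0.076908 = 268.0943 × 1.079943 = 289.5266
Market €280.60 < fair 289.5266: forward underpriced → reverse cash-and-carry (short the stock, invest proceeds at r, pay the dividends, go long the forward).
Profit at T = |F_mkt − F*| = |280.60 − 289.5266| = €8.93 per share

€8.93 per share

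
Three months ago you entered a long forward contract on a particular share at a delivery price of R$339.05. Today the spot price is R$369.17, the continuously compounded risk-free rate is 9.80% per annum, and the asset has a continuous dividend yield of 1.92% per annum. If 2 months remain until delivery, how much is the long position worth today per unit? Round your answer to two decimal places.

R$34.43

Current fair forward for the remaining 2 months: F = S·e^((r − q)·T), (r − q) = 0.0980 − 0.0192 = 0.0788
F = 369.17 · e^(0.0788 × 2/12) = 369.17 × 1.013220 = 374.0504
Value of long forward = (F − K)·e^(−rT) = (374.0504 − 339.05) · e^(−0.0980·2/12)
= 35.0004 × 0.983799 = 34.43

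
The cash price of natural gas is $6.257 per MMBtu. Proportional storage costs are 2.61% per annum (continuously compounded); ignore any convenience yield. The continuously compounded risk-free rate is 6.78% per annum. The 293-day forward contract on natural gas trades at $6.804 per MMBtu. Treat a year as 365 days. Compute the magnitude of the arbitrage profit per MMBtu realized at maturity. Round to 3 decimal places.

Fair forward: F* = S·e^(carry·T), with carry = (r + u) = 0.0678 + 0.0261 = 0.0939
F* = 6.257 · e^(0.0939 × 293/365) = 6.257 · e^0.075377 = 6.257 × 1.078291 = $6.7469
Market $6.804 > fair $6.7469: forward overpriced → cash-and-carry (buy spot, short the forward).
At maturity, profit = |F_mkt − F*| = |6.804 − 6.7469| = $0.057 per MMBtu

$0.057 per MMBtu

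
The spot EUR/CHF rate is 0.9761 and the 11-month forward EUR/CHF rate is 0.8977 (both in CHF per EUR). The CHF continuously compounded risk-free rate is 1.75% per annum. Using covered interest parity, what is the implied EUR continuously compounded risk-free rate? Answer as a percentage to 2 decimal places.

F = S·e^((r_CHF − r_EUR)T) ⇒ r_EUR = r_CHF − ln(F/S)/T
ln(0.8977/0.9761) = -0.083729; /(11/12) = -0.091341
r_EUR = 0.0175 + 0.091341 = 0.108841
r_EUR = 10.88%

10.88%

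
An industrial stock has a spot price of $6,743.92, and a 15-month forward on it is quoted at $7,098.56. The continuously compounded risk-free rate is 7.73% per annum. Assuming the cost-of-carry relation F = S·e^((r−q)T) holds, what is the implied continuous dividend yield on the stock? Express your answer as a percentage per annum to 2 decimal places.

From F = S·e^((r−q)T): (r − q) = ln(F/S)/T
ln(7098.56/6743.92) = ln(1.052587) = 0.051251
(r − q) = 0.051251 / (15/12) = 0.041001
q = r − ln(F/S)/T = 0.0773 − 0.041001 = 0.036299
q = 3.63%

3.63%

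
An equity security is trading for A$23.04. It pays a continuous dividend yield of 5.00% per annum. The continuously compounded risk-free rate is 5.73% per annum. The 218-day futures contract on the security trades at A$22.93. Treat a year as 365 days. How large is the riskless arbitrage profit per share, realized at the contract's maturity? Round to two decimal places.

A$0.21 per share

Fair futures: F* = S·e^(carry·T), with carry = (r − q) = 0.0573 − 0.0500 = 0.0073
F* = 23.04 · e^(0.0073 × 218/365) = 23.04 · e^0.004360 = 23.04 × 1.004370 = A$23.1407
Market A$22.93 < fair A$23.1407: forward underpriced → reverse cash-and-carry (short spot, go long the forward).
At maturity, profit = |F_mkt − F*| = |22.93 − 23.1407| = A$0.21 per share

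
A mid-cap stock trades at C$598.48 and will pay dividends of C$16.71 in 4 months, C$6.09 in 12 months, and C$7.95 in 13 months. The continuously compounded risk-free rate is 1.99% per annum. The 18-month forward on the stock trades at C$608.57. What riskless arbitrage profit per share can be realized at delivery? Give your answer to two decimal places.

C$23.23 per share

PV(dividends) I = 16.71·e^(−0.0199·4/12) + 6.09·e^(−0.0199·12/12) + 7.95·e^(−0.0199·13/12) = 30.3500
Fair forward F* = (S − I)·e^(rT) = (598.48 − 30.3500)·e^0.029850 = 568.1300 × 1.030300 = 585.3443
Market C$608.57 > fair 585.3443: forward overpriced → cash-and-carry (borrow at r, buy the stock and collect the dividends, short the forward).
Profit at T = |F_mkt − F*| = |608.57 − 585.3443| = C$23.23 per share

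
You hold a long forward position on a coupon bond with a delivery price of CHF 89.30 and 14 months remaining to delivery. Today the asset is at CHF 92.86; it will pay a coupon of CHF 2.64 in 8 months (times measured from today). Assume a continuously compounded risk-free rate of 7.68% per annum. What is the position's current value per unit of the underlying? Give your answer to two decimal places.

PV(remaining coupons) I = 2.64·e^(−0.0768·8/12) = 2.5082
Current forward F = (S − I)·e^(rT) = (92.86 − 2.5082)·e^(0.0768·14/12) = 90.3518 × 1.093737 = 98.8211
Value (long) = (F − K)·e^(−rT) = (98.8211 − 89.30) × 0.914297 = 8.7051
Value = CHF 8.71

CHF 8.71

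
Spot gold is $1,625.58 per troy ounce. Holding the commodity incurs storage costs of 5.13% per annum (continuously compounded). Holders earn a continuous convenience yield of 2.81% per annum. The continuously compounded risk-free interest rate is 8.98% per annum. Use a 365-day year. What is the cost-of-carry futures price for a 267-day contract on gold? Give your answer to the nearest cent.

Net carry = r + u − y = 0.0898 + 0.0513 − 0.0281 = 0.1130
F = S·e^((r+u−y)T) = 1625.58 · e^(0.1130 × 267/365) = 1625.58 · e^0.08266027
= 1625.58 × 1.08617274 = $1,765.66 per troy ounce

$1,765.66 per troy ounce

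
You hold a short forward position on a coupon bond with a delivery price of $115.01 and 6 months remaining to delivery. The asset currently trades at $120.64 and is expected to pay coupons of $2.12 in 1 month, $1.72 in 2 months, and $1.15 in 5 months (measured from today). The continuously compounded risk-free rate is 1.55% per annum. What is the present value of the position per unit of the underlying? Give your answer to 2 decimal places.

PV(remaining coupons) I = 2.12·e^(−0.0155·1/12) + 1.72·e^(−0.0155·2/12) + 1.15·e^(−0.0155·5/12) = 4.9754
Current forward F = (S − I)·e^(rT) = (120.64 − 4.9754)·e^(0.0155·6/12) = 115.6646 × 1.007780 = 116.5645
Value (long) = (F − K)·e^(−rT) = (116.5645 − 115.01) × 0.992280 = 1.5425
Short position value = −(long value) = -$1.54

-$1.54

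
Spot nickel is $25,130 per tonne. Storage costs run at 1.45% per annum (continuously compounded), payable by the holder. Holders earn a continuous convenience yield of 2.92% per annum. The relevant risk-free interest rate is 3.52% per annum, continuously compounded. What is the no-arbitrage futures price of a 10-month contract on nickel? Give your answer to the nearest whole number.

Net carry = r + u − y = 0.0352 + 0.0145 − 0.0292 = 0.0205
F = S·e^((r+u−y)T) = 25130 · e^(0.0205 × 10/12) = 25130 · e^0.017083
= 25130 × 1.017230 = $25,563 per tonne

$25,563 per tonne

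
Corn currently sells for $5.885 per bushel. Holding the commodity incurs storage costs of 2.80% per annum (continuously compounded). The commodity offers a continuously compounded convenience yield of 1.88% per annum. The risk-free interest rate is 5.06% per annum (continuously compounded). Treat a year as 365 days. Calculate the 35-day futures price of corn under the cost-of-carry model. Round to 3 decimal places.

Net carry = r + u − y = 0.0506 + 0.0280 − 0.0188 = 0.0598
F = S·e^((r+u−y)T) = 5.885 · e^(0.0598 × 35/365) = 5.885 · e^0.005734
= 5.885 × 1.005750 = $5.919 per bushel

$5.919 per bushel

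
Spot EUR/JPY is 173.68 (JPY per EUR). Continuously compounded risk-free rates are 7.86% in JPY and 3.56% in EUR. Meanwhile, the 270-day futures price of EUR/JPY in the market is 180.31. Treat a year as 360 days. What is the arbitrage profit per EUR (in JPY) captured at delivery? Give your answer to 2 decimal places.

0.94 per EUR (in JPY)

Fair futures: F* = S·e^(carry·T), with carry = (r_JPY − r_EUR) = 0.0786 − 0.0356 = 0.0430
F* = 173.68 · e^(0.0430 × 270/360) = 173.68 · e^0.032250 = 173.68 × 1.032776 = 179.3725
Market 180.31 > fair 179.3725: forward overpriced → cash-and-carry (buy spot, short the forward).
At maturity, profit = |F_mkt − F*| = |180.31 − 179.3725| = 0.94 per EUR (in JPY)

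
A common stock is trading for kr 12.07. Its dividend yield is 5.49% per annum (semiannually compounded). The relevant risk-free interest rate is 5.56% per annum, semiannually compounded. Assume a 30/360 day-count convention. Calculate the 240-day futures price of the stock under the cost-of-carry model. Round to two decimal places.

F = S · (1+r/2)^(2T) / (1+q/2)^(2T)
= 12.07 × 1.037237 / 1.036766 = 12.07 × 1.000454
F = kr 12.08

kr 12.08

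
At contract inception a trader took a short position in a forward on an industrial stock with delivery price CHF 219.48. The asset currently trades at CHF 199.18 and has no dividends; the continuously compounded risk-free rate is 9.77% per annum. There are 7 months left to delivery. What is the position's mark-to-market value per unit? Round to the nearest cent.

Current fair forward for the remaining 7 months: F = S·e^(r·T), r = 0.0977
F = 199.18 · e^(0.0977 × 7/12) = 199.18 × 1.058647 = 210.8613
Value of long forward = (F − K)·e^(−rT) = (210.8613 − 219.48) · e^(−0.0977·7/12)
= -8.6187 × 0.944602 = -8.14
Short position value = −(long value) = CHF 8.14

CHF 8.14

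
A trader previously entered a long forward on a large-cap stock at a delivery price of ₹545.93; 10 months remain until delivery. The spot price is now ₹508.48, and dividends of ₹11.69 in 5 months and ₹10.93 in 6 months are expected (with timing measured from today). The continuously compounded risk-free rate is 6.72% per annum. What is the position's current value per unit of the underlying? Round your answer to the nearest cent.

PV(remaining dividends) I = 11.69·e^(−0.0672·5/12) + 10.93·e^(−0.0672·6/12) = 21.9361
Current forward F = (S − I)·e^(rT) = (508.48 − 21.9361)·e^(0.0672·10/12) = 486.5439 × 1.057598 = 514.5679
Value (long) = (F − K)·e^(−rT) = (514.5679 − 545.93) × 0.945539 = -29.6541
Value = -₹29.65

-₹29.65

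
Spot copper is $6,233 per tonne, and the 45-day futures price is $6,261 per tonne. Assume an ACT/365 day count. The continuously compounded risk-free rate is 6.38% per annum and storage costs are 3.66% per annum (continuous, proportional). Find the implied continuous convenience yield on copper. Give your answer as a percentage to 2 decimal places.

F = S·e^((r+u−y)T) ⇒ (r+u−y) = ln(F/S)/T
ln(6261/6233) = 0.004482; /T ⇒ 0.036354
y = r + u − ln(F/S)/T = 0.0638 + 0.0366 − 0.036354 = 0.064046
y = 6.40%

6.40%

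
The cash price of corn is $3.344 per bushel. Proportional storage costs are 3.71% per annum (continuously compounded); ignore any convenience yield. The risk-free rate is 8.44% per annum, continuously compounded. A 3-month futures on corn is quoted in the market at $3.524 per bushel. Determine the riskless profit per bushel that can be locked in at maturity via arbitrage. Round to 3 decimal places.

$0.077 per bushel

Fair futures: F* = S·e^(carry·T), with carry = (r + u) = 0.0844 + 0.0371 = 0.1215
F* = 3.344 · e^(0.1215 × 3/12) = 3.344 · e^0.030375 = 3.344 × 1.030841 = $3.4471
Market $3.524 > fair $3.4471: forward overpriced → cash-and-carry (buy spot, short the forward).
At maturity, profit = |F_mkt − F*| = |3.524 − 3.4471| = $0.077 per bushel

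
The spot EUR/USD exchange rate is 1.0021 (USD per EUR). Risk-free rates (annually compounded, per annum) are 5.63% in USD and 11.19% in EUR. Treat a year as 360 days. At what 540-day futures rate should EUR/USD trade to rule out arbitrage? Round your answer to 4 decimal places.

By covered interest parity, F = S · (1+r_USD)^T / (1+r_EUR)^T
= 1.0021 × 1.085628 / 1.172462 = 1.0021 × 0.925939
F = 0.9279 USD per EUR

0.9279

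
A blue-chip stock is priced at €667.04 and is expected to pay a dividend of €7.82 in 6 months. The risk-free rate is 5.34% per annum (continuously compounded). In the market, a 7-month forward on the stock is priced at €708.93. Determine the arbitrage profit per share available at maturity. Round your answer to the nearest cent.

PV(dividends) I = 7.82·e^(−0.0534·6/12) = 7.6140
Fair forward F* = (S − I)·e^(rT) = (667.04 − 7.6140)·e^0.031150 = 659.4260 × 1.031640 = 680.2902
Market €708.93 > fair 680.2902: forward overpriced → cash-and-carry (borrow at r, buy the stock and collect the dividends, short the forward).
Profit at T = |F_mkt − F*| = |708.93 − 680.2902| = €28.64 per share

€28.64 per share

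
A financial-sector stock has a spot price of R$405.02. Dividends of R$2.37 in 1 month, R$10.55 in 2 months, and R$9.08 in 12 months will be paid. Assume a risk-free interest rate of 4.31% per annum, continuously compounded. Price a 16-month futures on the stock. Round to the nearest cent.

R$406.17

PV(dividends) I = 2.37·e^(−0.0431·1/12) + 10.55·e^(−0.0431·2/12) + 9.08·e^(−0.0431·12/12)
I = 2.3615 + 10.4745 + 8.6970 = 21.5330
F = (S − I)·e^(rT) = (405.02 − 21.5330) · e^(0.0431·16/12)
= 383.4870 · e^0.057467 = 383.4870 × 1.059150 = R$406.17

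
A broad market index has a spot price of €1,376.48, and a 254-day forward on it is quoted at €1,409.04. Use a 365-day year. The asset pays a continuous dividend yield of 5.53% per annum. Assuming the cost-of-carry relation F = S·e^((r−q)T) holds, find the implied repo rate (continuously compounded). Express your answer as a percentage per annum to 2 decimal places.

8.89%

From F = S·e^((r−q)T): (r − q) = ln(F/S)/T
ln(1409.04/1376.48) = ln(1.023655) = 0.023380
(r − q) = 0.023380 / (254/365) = 0.033597
r = ln(F/S)/T + q = 0.033597 + 0.0553 = 0.088897
r = 8.89%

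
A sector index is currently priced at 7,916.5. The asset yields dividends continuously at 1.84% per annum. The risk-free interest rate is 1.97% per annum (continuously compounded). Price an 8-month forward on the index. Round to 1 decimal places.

7,923.4

F = S·e^((r − q)T) = 7916.5 · e^((0.0197 − 0.0184) × 8/12)
= 7916.5 · e^0.000867 = 7916.5 × 1.000867
F = 7,923.4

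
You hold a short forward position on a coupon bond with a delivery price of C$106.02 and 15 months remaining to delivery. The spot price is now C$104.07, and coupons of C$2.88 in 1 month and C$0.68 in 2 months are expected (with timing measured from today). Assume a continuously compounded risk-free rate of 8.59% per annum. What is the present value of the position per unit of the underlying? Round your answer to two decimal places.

PV(remaining coupons) I = 2.88·e^(−0.0859·1/12) + 0.68·e^(−0.0859·2/12) = 3.5298
Current forward F = (S − I)·e^(rT) = (104.07 − 3.5298)·e^(0.0859·15/12) = 100.5402 × 1.113352 = 111.9366
Value (long) = (F − K)·e^(−rT) = (111.9366 − 106.02) × 0.898189 = 5.3142
Short position value = −(long value) = -C$5.31

-C$5.31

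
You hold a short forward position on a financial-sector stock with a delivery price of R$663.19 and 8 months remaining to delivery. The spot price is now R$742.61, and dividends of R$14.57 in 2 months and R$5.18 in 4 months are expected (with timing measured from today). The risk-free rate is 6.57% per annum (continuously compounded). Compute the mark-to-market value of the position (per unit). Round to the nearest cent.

PV(remaining dividends) I = 14.57·e^(−0.0657·2/12) + 5.18·e^(−0.0657·4/12) = 19.4791
Current forward F = (S − I)·e^(rT) = (742.61 − 19.4791)·e^(0.0657·8/12) = 723.1309 × 1.044773 = 755.5076
Value (long) = (F − K)·e^(−rT) = (755.5076 − 663.19) × 0.957145 = 88.3613
Short position value = −(long value) = -R$88.36

-R$88.36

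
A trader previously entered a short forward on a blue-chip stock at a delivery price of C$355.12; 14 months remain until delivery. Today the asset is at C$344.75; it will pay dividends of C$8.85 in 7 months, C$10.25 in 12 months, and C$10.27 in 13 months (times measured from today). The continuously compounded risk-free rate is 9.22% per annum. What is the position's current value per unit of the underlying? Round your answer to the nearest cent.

PV(remaining dividends) I = 8.85·e^(−0.0922·7/12) + 10.25·e^(−0.0922·12/12) + 10.27·e^(−0.0922·13/12) = 27.0276
Current forward F = (S − I)·e^(rT) = (344.75 − 27.0276)·e^(0.0922·14/12) = 317.7224 × 1.113565 = 353.8045
Value (long) = (F − K)·e^(−rT) = (353.8045 − 355.12) × 0.898017 = -1.1813
Short position value = −(long value) = C$1.18

C$1.18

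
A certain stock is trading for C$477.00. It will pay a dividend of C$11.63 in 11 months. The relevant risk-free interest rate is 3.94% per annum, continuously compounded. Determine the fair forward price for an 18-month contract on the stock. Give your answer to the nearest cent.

C$494.14

PV(dividends) I = 11.63·e^(−0.0394·11/12)
I = 11.2175
F = (S − I)·e^(rT) = (477.00 − 11.2175) · e^(0.0394·18/12)
= 465.7825 · e^0.059100 = 465.7825 × 1.060881 = C$494.14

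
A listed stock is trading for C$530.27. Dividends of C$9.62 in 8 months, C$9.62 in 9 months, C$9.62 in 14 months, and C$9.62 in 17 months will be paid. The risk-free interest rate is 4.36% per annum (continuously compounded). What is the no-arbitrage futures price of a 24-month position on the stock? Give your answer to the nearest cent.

PV(dividends) I = 9.62·e^(−0.0436·8/12) + 9.62·e^(−0.0436·9/12) + 9.62·e^(−0.0436·14/12) + 9.62·e^(−0.0436·17/12)
I = 9.3444 + 9.3105 + 9.1429 + 9.0438 = 36.8416
F = (S − I)·e^(rT) = (530.27 − 36.8416) · e^(0.0436·24/12)
= 493.4284 · e^0.087200 = 493.4284 × 1.091115 = C$538.39

C$538.39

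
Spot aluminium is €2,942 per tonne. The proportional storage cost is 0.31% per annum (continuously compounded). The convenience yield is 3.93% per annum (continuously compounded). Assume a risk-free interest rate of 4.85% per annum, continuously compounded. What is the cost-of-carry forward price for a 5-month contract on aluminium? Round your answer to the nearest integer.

Net carry = r + u − y = 0.0485 + 0.0031 − 0.0393 = 0.0123
F = S·e^((r+u−y)T) = 2942 · e^(0.0123 × 5/12) = 2942 · e^0.005125
= 2942 × 1.005138 = €2,957 per tonne

€2,957 per tonne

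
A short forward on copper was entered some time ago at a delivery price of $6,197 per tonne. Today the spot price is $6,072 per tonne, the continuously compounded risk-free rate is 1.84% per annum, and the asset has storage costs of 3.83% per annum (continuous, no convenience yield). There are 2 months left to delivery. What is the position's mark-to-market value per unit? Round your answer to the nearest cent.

$67.14 per tonne

Current fair forward for the remaining 2 months: F = S·e^((r + u)·T), (r + u) = 0.0184 + 0.0383 = 0.0567
F = 6072 · e^(0.0567 × 2/12) = 6072 × 1.00949479 = 6129.6524
Value of long forward = (F − K)·e^(−rT) = (6129.6524 − 6197) · e^(−0.0184·2/12)
= -67.3476 × 0.99693803 = -67.14
Short position value = −(long value) = $67.14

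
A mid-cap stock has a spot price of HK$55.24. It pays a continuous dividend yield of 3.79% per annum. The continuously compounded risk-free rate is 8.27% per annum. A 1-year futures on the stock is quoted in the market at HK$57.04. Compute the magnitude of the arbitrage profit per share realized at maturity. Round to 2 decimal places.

Fair futures: F* = S·e^(carry·T), with carry = (r − q) = 0.0827 − 0.0379 = 0.0448
F* = 55.24 · e^(0.0448 × 1) = 55.24 · e^0.044800 = 55.24 × 1.045819 = HK$57.7710
Market HK$57.04 < fair HK$57.7710: forward underpriced → reverse cash-and-carry (short spot, go long the forward).
At maturity, profit = |F_mkt − F*| = |57.04 − 57.7710| = HK$0.73 per share

HK$0.73 per share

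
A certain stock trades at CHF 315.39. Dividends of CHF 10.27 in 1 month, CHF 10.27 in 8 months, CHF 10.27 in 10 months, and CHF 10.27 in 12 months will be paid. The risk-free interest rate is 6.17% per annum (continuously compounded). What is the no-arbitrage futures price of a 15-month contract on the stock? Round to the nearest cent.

PV(dividends) I = 10.27·e^(−0.0617·1/12) + 10.27·e^(−0.0617·8/12) + 10.27·e^(−0.0617·10/12) + 10.27·e^(−0.0617·12/12)
I = 10.2173 + 9.8561 + 9.7553 + 9.6555 = 39.4842
F = (S − I)·e^(rT) = (315.39 − 39.4842) · e^(0.0617·15/12)
= 275.9058 · e^0.077125 = 275.9058 × 1.080177 = CHF 298.03

CHF 298.03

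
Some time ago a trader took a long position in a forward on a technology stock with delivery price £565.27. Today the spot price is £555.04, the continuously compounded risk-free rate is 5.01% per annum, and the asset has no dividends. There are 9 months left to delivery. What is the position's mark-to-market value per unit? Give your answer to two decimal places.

Current fair forward for the remaining 9 months: F = S·e^(r·T), r = 0.0501
F = 555.04 · e^(0.0501 × 9/12) = 555.04 × 1.038290 = 576.2925
Value of long forward = (F − K)·e^(−rT) = (576.2925 − 565.27) · e^(−0.0501·9/12)
= 11.0225 × 0.963122 = 10.62

£10.62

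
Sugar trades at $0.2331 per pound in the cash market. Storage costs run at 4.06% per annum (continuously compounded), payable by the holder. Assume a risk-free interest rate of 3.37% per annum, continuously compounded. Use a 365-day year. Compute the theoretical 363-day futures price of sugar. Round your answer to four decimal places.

Net carry = r + u − y = 0.0337 + 0.0406 − 0.0000 = 0.0743
F = S·e^((r+u−y)T) = 0.2331 · e^(0.0743 × 363/365) = 0.2331 · e^0.073893
= 0.2331 × 1.076692 = $0.2510 per pound

$0.2510 per pound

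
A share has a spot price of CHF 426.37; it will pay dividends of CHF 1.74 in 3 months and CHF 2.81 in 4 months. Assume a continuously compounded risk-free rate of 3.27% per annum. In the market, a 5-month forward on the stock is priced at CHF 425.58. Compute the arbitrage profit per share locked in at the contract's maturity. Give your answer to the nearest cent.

PV(dividends) I = 1.74·e^(−0.0327·3/12) + 2.81·e^(−0.0327·4/12) = 4.5054
Fair forward F* = (S − I)·e^(rT) = (426.37 − 4.5054)·e^0.013625 = 421.8646 × 1.013718 = 427.6517
Market CHF 425.58 < fair 427.6517: forward underpriced → reverse cash-and-carry (short the stock, invest proceeds at r, pay the dividends, go long the forward).
Profit at T = |F_mkt − F*| = |425.58 − 427.6517| = CHF 2.07 per share

CHF 2.07 per share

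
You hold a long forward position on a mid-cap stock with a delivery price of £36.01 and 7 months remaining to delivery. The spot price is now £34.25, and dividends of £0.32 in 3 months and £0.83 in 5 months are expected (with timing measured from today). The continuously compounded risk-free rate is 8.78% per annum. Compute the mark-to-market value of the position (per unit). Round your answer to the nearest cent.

PV(remaining dividends) I = 0.32·e^(−0.0878·3/12) + 0.83·e^(−0.0878·5/12) = 1.1132
Current forward F = (S − I)·e^(rT) = (34.25 − 1.1132)·e^(0.0878·7/12) = 33.1368 × 1.052551 = 34.8782
Value (long) = (F − K)·e^(−rT) = (34.8782 − 36.01) × 0.950073 = -1.0753
Value = -£1.08

-£1.08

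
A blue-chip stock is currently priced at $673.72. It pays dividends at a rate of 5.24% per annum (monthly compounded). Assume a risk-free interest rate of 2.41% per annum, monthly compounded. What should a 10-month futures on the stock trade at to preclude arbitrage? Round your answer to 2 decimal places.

F = S · (1+r/12)^(12T) / (1+q/12)^(12T)
= 673.72 × 1.020266 / 1.044535 = 673.72 × 0.976766
F = $658.07

$658.07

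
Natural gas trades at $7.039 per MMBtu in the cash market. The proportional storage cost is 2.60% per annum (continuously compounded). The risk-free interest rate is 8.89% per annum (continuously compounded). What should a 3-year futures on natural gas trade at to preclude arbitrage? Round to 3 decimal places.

$9.936 per MMBtu

Net carry = r + u − y = 0.0889 + 0.0260 − 0.0000 = 0.1149
F = S·e^((r+u−y)T) = 7.039 · e^(0.1149 × 3) = 7.039 · e^0.344700
= 7.039 × 1.411566 = $9.936 per MMBtu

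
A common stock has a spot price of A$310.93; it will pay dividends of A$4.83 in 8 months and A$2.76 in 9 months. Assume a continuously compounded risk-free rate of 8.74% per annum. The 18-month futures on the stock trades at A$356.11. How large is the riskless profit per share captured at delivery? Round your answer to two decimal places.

PV(dividends) I = 4.83·e^(−0.0874·8/12) + 2.76·e^(−0.0874·9/12) = 7.1415
Fair futures F* = (S − I)·e^(rT) = (310.93 − 7.1415)·e^0.131100 = 303.7885 × 1.140082 = 346.3438
Market A$356.11 > fair 346.3438: forward overpriced → cash-and-carry (borrow at r, buy the stock and collect the dividends, short the forward).
Profit at T = |F_mkt − F*| = |356.11 − 346.3438| = A$9.77 per share

A$9.77 per share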